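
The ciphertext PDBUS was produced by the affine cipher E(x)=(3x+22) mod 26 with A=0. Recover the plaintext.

PLTIQ

The inverse of 3 mod 26 is 9, since 3·9=27≡1. Apply D(y)=9·(y−22) mod 26:
P(15): 9·(15−22)=-63≡15 → P
D(3): 9·(3−22)=-171≡11 → L
B(1): 9·(1−22)=-189≡19 → T
U(20): 9·(20−22)=-18≡8 → I
S(18): 9·(18−22)=-36≡16 → Q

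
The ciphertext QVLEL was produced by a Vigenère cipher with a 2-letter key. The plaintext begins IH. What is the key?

Subtract each crib letter from the matching ciphertext letter (mod 26):
Q(16)−I(8)=8 → I
V(21)−H(7)=14 → O

IO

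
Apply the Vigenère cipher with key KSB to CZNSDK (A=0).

Repeat the key across the message: KSBKSB
C(2)+K(10): 12 → M
Z(25)+S(18): 43≡17 → R
N(13)+B(1): 14 → O
S(18)+K(10): 28≡2 → C
D(3)+S(18): 21 → V
K(10)+B(1): 11 → L

MROCVL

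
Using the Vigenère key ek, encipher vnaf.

zxep

Repeat the key across the message: ekek
v(21)+e(4): 25 → z
n(13)+k(10): 23 → x
a(0)+e(4): 4 → e
f(5)+k(10): 15 → p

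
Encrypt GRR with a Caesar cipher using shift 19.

G(6): 6+19=25 → Z
R(17): 17+19=36≡10 → K
R(17): 17+19=36≡10 → K

ZKK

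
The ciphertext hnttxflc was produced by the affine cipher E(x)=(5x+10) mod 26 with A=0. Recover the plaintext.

The inverse of 5 mod 26 is 21, since 5·21=105≡1. Apply D(y)=21·(y−10) mod 26:
h(7): 21·(7−10)=-63≡15 → p
n(13): 21·(13−10)=63≡11 → l
t(19): 21·(19−10)=189≡7 → h
t(19): 21·(19−10)=189≡7 → h
x(23): 21·(23−10)=273≡13 → n
f(5): 21·(5−10)=-105≡25 → z
l(11): 21·(11−10)=21 → v
c(2): 21·(2−10)=-168≡14 → o

plhhnzvo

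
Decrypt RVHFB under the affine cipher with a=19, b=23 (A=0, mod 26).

MEGKS

The inverse of 19 mod 26 is 11, since 19·11=209≡1. Apply D(y)=11·(y−23) mod 26:
R(17): 11·(17−23)=-66≡12 → M
V(21): 11·(21−23)=-22≡4 → E
H(7): 11·(7−23)=-176≡6 → G
F(5): 11·(5−23)=-198≡10 → K
B(1): 11·(1−23)=-242≡18 → S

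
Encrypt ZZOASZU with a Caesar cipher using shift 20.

TTIUMTO

Z(25): 25+20=45≡19 → T
Z(25): 25+20=45≡19 → T
O(14): 14+20=34≡8 → I
A(0): 0+20=20 → U
S(18): 18+20=38≡12 → M
Z(25): 25+20=45≡19 → T
U(20): 20+20=40≡14 → O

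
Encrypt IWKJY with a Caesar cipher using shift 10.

SGUTI

I(8): 8+10=18 → S
W(22): 22+10=32≡6 → G
K(10): 10+10=20 → U
J(9): 9+10=19 → T
Y(24): 24+10=34≡8 → I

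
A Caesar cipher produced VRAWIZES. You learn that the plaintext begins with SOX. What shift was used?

3

From the crib: V(21)−S(18)=3, so the shift is 3.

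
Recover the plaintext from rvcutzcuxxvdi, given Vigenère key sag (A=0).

zvwcttkurfvxq

Repeat the key across the ciphertext: sagsagsagsags
r(17)−s(18): -1≡25 → z
v(21)−a(0): 21 → v
c(2)−g(6): -4≡22 → w
u(20)−s(18): 2 → c
t(19)−a(0): 19 → t
z(25)−g(6): 19 → t
c(2)−s(18): -16≡10 → k
u(20)−a(0): 20 → u
x(23)−g(6): 17 → r
x(23)−s(18): 5 → f
v(21)−a(0): 21 → v
d(3)−g(6): -3≡23 → x
i(8)−s(18): -10≡16 → q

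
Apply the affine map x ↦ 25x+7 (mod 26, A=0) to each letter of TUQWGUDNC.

ONRLBNEUF

T(19): 25·19+7=482≡14 → O
U(20): 25·20+7=507≡13 → N
Q(16): 25·16+7=407≡17 → R
W(22): 25·22+7=557≡11 → L
G(6): 25·6+7=157≡1 → B
U(20): 25·20+7=507≡13 → N
D(3): 25·3+7=82≡4 → E
N(13): 25·13+7=332≡20 → U
C(2): 25·2+7=57≡5 → F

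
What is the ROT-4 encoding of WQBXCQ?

W(22): 22+4=26≡0 → A
Q(16): 16+4=20 → U
B(1): 1+4=5 → F
X(23): 23+4=27≡1 → B
C(2): 2+4=6 → G
Q(16): 16+4=20 → U

AUFBGU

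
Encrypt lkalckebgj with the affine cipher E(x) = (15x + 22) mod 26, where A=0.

fqwfaqelib

l(11): 15·11+22=187≡5 → f
k(10): 15·10+22=172≡16 → q
a(0): 15·0+22=22 → w
l(11): 15·11+22=187≡5 → f
c(2): 15·2+22=52≡0 → a
k(10): 15·10+22=172≡16 → q
e(4): 15·4+22=82≡4 → e
b(1): 15·1+22=37≡11 → l
g(6): 15·6+22=112≡8 → i
j(9): 15·9+22=157≡1 → b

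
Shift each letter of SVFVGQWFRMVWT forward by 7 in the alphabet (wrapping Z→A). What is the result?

ZCMCNXDMYTCDA

S(18): 18+7=25 → Z
V(21): 21+7=28≡2 → C
F(5): 5+7=12 → M
V(21): 21+7=28≡2 → C
G(6): 6+7=13 → N
Q(16): 16+7=23 → X
W(22): 22+7=29≡3 → D
F(5): 5+7=12 → M
R(17): 17+7=24 → Y
M(12): 12+7=19 → T
V(21): 21+7=28≡2 → C
W(22): 22+7=29≡3 → D
T(19): 19+7=26≡0 → A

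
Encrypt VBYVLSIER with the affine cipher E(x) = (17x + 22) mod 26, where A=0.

PNOPBQCMZ

V(21): 17·21+22=379≡15 → P
B(1): 17·1+22=39≡13 → N
Y(24): 17·24+22=430≡14 → O
V(21): 17·21+22=379≡15 → P
L(11): 17·11+22=209≡1 → B
S(18): 17·18+22=328≡16 → Q
I(8): 17·8+22=158≡2 → C
E(4): 17·4+22=90≡12 → M
R(17): 17·17+22=311≡25 → Z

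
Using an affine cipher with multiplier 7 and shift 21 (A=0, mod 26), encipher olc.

o(14): 7·14+21=119≡15 → p
l(11): 7·11+21=98≡20 → u
c(2): 7·2+21=35≡9 → j

puj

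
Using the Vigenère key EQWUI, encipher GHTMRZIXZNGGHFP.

Repeat the key across the message: EQWUIEQWUIEQWUI
G(6)+E(4): 10 → K
H(7)+Q(16): 23 → X
T(19)+W(22): 41≡15 → P
M(12)+U(20): 32≡6 → G
R(17)+I(8): 25 → Z
Z(25)+E(4): 29≡3 → D
I(8)+Q(16): 24 → Y
X(23)+W(22): 45≡19 → T
Z(25)+U(20): 45≡19 → T
N(13)+I(8): 21 → V
G(6)+E(4): 10 → K
G(6)+Q(16): 22 → W
H(7)+W(22): 29≡3 → D
F(5)+U(20): 25 → Z
P(15)+I(8): 23 → X

KXPGZDYTTVKWDZX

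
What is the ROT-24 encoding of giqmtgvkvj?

g(6): 6+24=30≡4 → e
i(8): 8+24=32≡6 → g
q(16): 16+24=40≡14 → o
m(12): 12+24=36≡10 → k
t(19): 19+24=43≡17 → r
g(6): 6+24=30≡4 → e
v(21): 21+24=45≡19 → t
k(10): 10+24=34≡8 → i
v(21): 21+24=45≡19 → t
j(9): 9+24=33≡7 → h

egokretith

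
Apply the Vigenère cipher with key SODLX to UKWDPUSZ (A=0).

Repeat the key across the message: SODLXSOD
U(20)+S(18): 38≡12 → M
K(10)+O(14): 24 → Y
W(22)+D(3): 25 → Z
D(3)+L(11): 14 → O
P(15)+X(23): 38≡12 → M
U(20)+S(18): 38≡12 → M
S(18)+O(14): 32≡6 → G
Z(25)+D(3): 28≡2 → C

MYZOMMGC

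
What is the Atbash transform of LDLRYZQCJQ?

L(11) → O(14)
D(3) → W(22)
L(11) → O(14)
R(17) → I(8)
Y(24) → B(1)
Z(25) → A(0)
Q(16) → J(9)
C(2) → X(23)
J(9) → Q(16)
Q(16) → J(9)

OWOIBAJXQJ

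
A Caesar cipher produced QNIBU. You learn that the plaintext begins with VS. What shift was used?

21

From the crib: Q(16)−V(21)=-5≡21, so the shift is 21.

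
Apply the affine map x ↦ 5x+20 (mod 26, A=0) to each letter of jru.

nbq

j(9): 5·9+20=65≡13 → n
r(17): 5·17+20=105≡1 → b
u(20): 5·20+20=120≡16 → q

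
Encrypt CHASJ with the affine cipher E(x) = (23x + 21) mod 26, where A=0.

PAVTU

C(2): 23·2+21=67≡15 → P
H(7): 23·7+21=182≡0 → A
A(0): 23·0+21=21 → V
S(18): 23·18+21=435≡19 → T
J(9): 23·9+21=228≡20 → U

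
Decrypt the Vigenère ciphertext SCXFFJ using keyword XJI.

Repeat the key across the ciphertext: XJIXJI
S(18)−X(23): -5≡21 → V
C(2)−J(9): -7≡19 → T
X(23)−I(8): 15 → P
F(5)−X(23): -18≡8 → I
F(5)−J(9): -4≡22 → W
J(9)−I(8): 1 → B

VTPIWB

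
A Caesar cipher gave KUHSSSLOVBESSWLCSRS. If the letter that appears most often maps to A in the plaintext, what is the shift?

18

The most frequent ciphertext letter is S (appears 7 times).
S is position 18; A is position 0.
Shift = 18.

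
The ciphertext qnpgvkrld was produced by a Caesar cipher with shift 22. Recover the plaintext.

urtkzovph

q(16): 16−22=-6≡20 → u
n(13): 13−22=-9≡17 → r
p(15): 15−22=-7≡19 → t
g(6): 6−22=-16≡10 → k
v(21): 21−22=-1≡25 → z
k(10): 10−22=-12≡14 → o
r(17): 17−22=-5≡21 → v
l(11): 11−22=-11≡15 → p
d(3): 3−22=-19≡7 → h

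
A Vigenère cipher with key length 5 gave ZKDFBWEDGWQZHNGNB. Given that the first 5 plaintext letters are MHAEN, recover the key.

NDDBO

Subtract each crib letter from the matching ciphertext letter (mod 26):
Z(25)−M(12)=13 → N
K(10)−H(7)=3 → D
D(3)−A(0)=3 → D
F(5)−E(4)=1 → B
B(1)−N(13)=-12≡14 → O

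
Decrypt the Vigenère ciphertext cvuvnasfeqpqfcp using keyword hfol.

vqgkgveuxlbfyxb

Repeat the key across the ciphertext: hfolhfolhfolhfo
c(2)−h(7): -5≡21 → v
v(21)−f(5): 16 → q
u(20)−o(14): 6 → g
v(21)−l(11): 10 → k
n(13)−h(7): 6 → g
a(0)−f(5): -5≡21 → v
s(18)−o(14): 4 → e
f(5)−l(11): -6≡20 → u
e(4)−h(7): -3≡23 → x
q(16)−f(5): 11 → l
p(15)−o(14): 1 → b
q(16)−l(11): 5 → f
f(5)−h(7): -2≡24 → y
c(2)−f(5): -3≡23 → x
p(15)−o(14): 1 → b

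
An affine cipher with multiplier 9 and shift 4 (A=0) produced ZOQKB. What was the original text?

The inverse of 9 mod 26 is 3, since 9·3=27≡1. Apply D(y)=3·(y−4) mod 26:
Z(25): 3·(25−4)=63≡11 → L
O(14): 3·(14−4)=30≡4 → E
Q(16): 3·(16−4)=36≡10 → K
K(10): 3·(10−4)=18 → S
B(1): 3·(1−4)=-9≡17 → R

LEKSR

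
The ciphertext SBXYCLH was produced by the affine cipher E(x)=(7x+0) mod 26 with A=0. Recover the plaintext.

KPHWEJB

The inverse of 7 mod 26 is 15, since 7·15=105≡1. Apply D(y)=15·(y−0) mod 26:
S(18): 15·(18−0)=270≡10 → K
B(1): 15·(1−0)=15 → P
X(23): 15·(23−0)=345≡7 → H
Y(24): 15·(24−0)=360≡22 → W
C(2): 15·(2−0)=30≡4 → E
L(11): 15·(11−0)=165≡9 → J
H(7): 15·(7−0)=105≡1 → B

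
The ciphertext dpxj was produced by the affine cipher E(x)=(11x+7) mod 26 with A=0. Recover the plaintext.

The inverse of 11 mod 26 is 19, since 11·19=209≡1. Apply D(y)=19·(y−7) mod 26:
d(3): 19·(3−7)=-76≡2 → c
p(15): 19·(15−7)=152≡22 → w
x(23): 19·(23−7)=304≡18 → s
j(9): 19·(9−7)=38≡12 → m

cwsm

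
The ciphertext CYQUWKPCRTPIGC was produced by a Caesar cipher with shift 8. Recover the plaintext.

C(2): 2−8=-6≡20 → U
Y(24): 24−8=16 → Q
Q(16): 16−8=8 → I
U(20): 20−8=12 → M
W(22): 22−8=14 → O
K(10): 10−8=2 → C
P(15): 15−8=7 → H
C(2): 2−8=-6≡20 → U
R(17): 17−8=9 → J
T(19): 19−8=11 → L
P(15): 15−8=7 → H
I(8): 8−8=0 → A
G(6): 6−8=-2≡24 → Y
C(2): 2−8=-6≡20 → U

UQIMOCHUJLHAYU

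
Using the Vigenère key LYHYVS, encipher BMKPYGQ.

Repeat the key across the message: LYHYVSL
B(1)+L(11): 12 → M
M(12)+Y(24): 36≡10 → K
K(10)+H(7): 17 → R
P(15)+Y(24): 39≡13 → N
Y(24)+V(21): 45≡19 → T
G(6)+S(18): 24 → Y
Q(16)+L(11): 27≡1 → B

MKRNTYB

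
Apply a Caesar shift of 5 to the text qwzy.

q(16): 16+5=21 → v
w(22): 22+5=27≡1 → b
z(25): 25+5=30≡4 → e
y(24): 24+5=29≡3 → d

vbed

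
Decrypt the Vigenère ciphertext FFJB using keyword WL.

JUNQ

Repeat the key across the ciphertext: WLWL
F(5)−W(22): -17≡9 → J
F(5)−L(11): -6≡20 → U
J(9)−W(22): -13≡13 → N
B(1)−L(11): -10≡16 → Q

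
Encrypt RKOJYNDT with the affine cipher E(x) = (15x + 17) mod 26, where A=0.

MLTWNEKQ

R(17): 15·17+17=272≡12 → M
K(10): 15·10+17=167≡11 → L
O(14): 15·14+17=227≡19 → T
J(9): 15·9+17=152≡22 → W
Y(24): 15·24+17=377≡13 → N
N(13): 15·13+17=212≡4 → E
D(3): 15·3+17=62≡10 → K
T(19): 15·19+17=302≡16 → Q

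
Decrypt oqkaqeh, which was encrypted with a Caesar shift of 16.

o(14): 14−16=-2≡24 → y
q(16): 16−16=0 → a
k(10): 10−16=-6≡20 → u
a(0): 0−16=-16≡10 → k
q(16): 16−16=0 → a
e(4): 4−16=-12≡14 → o
h(7): 7−16=-9≡17 → r

yaukaor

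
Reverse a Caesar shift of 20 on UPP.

AVV

U(20): 20−20=0 → A
P(15): 15−20=-5≡21 → V
P(15): 15−20=-5≡21 → V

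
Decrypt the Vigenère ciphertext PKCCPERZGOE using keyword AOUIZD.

PWIUQBRLMGF

Repeat the key across the ciphertext: AOUIZDAOUIZ
P(15)−A(0): 15 → P
K(10)−O(14): -4≡22 → W
C(2)−U(20): -18≡8 → I
C(2)−I(8): -6≡20 → U
P(15)−Z(25): -10≡16 → Q
E(4)−D(3): 1 → B
R(17)−A(0): 17 → R
Z(25)−O(14): 11 → L
G(6)−U(20): -14≡12 → M
O(14)−I(8): 6 → G
E(4)−Z(25): -21≡5 → F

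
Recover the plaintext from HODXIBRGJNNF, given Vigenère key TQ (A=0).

Repeat the key across the ciphertext: TQTQTQTQTQTQ
H(7)−T(19): -12≡14 → O
O(14)−Q(16): -2≡24 → Y
D(3)−T(19): -16≡10 → K
X(23)−Q(16): 7 → H
I(8)−T(19): -11≡15 → P
B(1)−Q(16): -15≡11 → L
R(17)−T(19): -2≡24 → Y
G(6)−Q(16): -10≡16 → Q
J(9)−T(19): -10≡16 → Q
N(13)−Q(16): -3≡23 → X
N(13)−T(19): -6≡20 → U
F(5)−Q(16): -11≡15 → P

OYKHPLYQQXUP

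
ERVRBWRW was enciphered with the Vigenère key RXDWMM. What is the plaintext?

Repeat the key across the ciphertext: RXDWMMRX
E(4)−R(17): -13≡13 → N
R(17)−X(23): -6≡20 → U
V(21)−D(3): 18 → S
R(17)−W(22): -5≡21 → V
B(1)−M(12): -11≡15 → P
W(22)−M(12): 10 → K
R(17)−R(17): 0 → A
W(22)−X(23): -1≡25 → Z

NUSVPKAZ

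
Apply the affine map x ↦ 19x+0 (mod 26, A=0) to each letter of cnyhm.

mnodu

c(2): 19·2+0=38≡12 → m
n(13): 19·13+0=247≡13 → n
y(24): 19·24+0=456≡14 → o
h(7): 19·7+0=133≡3 → d
m(12): 19·12+0=228≡20 → u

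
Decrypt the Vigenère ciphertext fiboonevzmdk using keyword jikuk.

Repeat the key across the ciphertext: jikukjikukji
f(5)−j(9): -4≡22 → w
i(8)−i(8): 0 → a
b(1)−k(10): -9≡17 → r
o(14)−u(20): -6≡20 → u
o(14)−k(10): 4 → e
n(13)−j(9): 4 → e
e(4)−i(8): -4≡22 → w
v(21)−k(10): 11 → l
z(25)−u(20): 5 → f
m(12)−k(10): 2 → c
d(3)−j(9): -6≡20 → u
k(10)−i(8): 2 → c

warueewlfcuc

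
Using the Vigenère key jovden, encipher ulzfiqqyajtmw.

Repeat the key across the message: jovdenjovdenj
u(20)+j(9): 29≡3 → d
l(11)+o(14): 25 → z
z(25)+v(21): 46≡20 → u
f(5)+d(3): 8 → i
i(8)+e(4): 12 → m
q(16)+n(13): 29≡3 → d
q(16)+j(9): 25 → z
y(24)+o(14): 38≡12 → m
a(0)+v(21): 21 → v
j(9)+d(3): 12 → m
t(19)+e(4): 23 → x
m(12)+n(13): 25 → z
w(22)+j(9): 31≡5 → f

dzuimdzmvmxzf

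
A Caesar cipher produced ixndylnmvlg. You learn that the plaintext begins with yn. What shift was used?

10

From the crib: i(8)−y(24)=-16≡10, so the shift is 10.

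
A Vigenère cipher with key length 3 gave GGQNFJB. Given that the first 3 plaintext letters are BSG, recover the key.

FOK

Subtract each crib letter from the matching ciphertext letter (mod 26):
G(6)−B(1)=5 → F
G(6)−S(18)=-12≡14 → O
Q(16)−G(6)=10 → K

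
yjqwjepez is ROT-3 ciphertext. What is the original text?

y(24): 24−3=21 → v
j(9): 9−3=6 → g
q(16): 16−3=13 → n
w(22): 22−3=19 → t
j(9): 9−3=6 → g
e(4): 4−3=1 → b
p(15): 15−3=12 → m
e(4): 4−3=1 → b
z(25): 25−3=22 → w

vgntgbmbw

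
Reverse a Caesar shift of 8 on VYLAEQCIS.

NQDSWIUAK

V(21): 21−8=13 → N
Y(24): 24−8=16 → Q
L(11): 11−8=3 → D
A(0): 0−8=-8≡18 → S
E(4): 4−8=-4≡22 → W
Q(16): 16−8=8 → I
C(2): 2−8=-6≡20 → U
I(8): 8−8=0 → A
S(18): 18−8=10 → K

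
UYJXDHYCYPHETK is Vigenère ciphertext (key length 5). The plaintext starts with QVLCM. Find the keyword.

EDYVR

Subtract each crib letter from the matching ciphertext letter (mod 26):
U(20)−Q(16)=4 → E
Y(24)−V(21)=3 → D
J(9)−L(11)=-2≡24 → Y
X(23)−C(2)=21 → V
D(3)−M(12)=-9≡17 → R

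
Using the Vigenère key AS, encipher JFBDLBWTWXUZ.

JXBVLTWLWPUR

Repeat the key across the message: ASASASASASAS
J(9)+A(0): 9 → J
F(5)+S(18): 23 → X
B(1)+A(0): 1 → B
D(3)+S(18): 21 → V
L(11)+A(0): 11 → L
B(1)+S(18): 19 → T
W(22)+A(0): 22 → W
T(19)+S(18): 37≡11 → L
W(22)+A(0): 22 → W
X(23)+S(18): 41≡15 → P
U(20)+A(0): 20 → U
Z(25)+S(18): 43≡17 → R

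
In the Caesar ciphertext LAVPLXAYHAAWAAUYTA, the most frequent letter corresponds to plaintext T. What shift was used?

7

The most frequent ciphertext letter is A (appears 7 times).
A is position 0; T is position 19.
Shift = -19≡7.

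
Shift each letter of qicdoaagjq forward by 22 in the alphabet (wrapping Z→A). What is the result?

q(16): 16+22=38≡12 → m
i(8): 8+22=30≡4 → e
c(2): 2+22=24 → y
d(3): 3+22=25 → z
o(14): 14+22=36≡10 → k
a(0): 0+22=22 → w
a(0): 0+22=22 → w
g(6): 6+22=28≡2 → c
j(9): 9+22=31≡5 → f
q(16): 16+22=38≡12 → m

meyzkwwcfm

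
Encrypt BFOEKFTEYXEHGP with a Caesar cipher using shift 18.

TXGWCXLWQPWZYH

B(1): 1+18=19 → T
F(5): 5+18=23 → X
O(14): 14+18=32≡6 → G
E(4): 4+18=22 → W
K(10): 10+18=28≡2 → C
F(5): 5+18=23 → X
T(19): 19+18=37≡11 → L
E(4): 4+18=22 → W
Y(24): 24+18=42≡16 → Q
X(23): 23+18=41≡15 → P
E(4): 4+18=22 → W
H(7): 7+18=25 → Z
G(6): 6+18=24 → Y
P(15): 15+18=33≡7 → H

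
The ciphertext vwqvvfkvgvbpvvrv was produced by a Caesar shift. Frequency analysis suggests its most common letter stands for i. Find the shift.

13

The most frequent ciphertext letter is v (appears 8 times).
v is position 21; i is position 8.
Shift = 13.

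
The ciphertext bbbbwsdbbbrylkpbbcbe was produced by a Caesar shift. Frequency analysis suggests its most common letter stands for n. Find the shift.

14

The most frequent ciphertext letter is b (appears 10 times).
b is position 1; n is position 13.
Shift = -12≡14.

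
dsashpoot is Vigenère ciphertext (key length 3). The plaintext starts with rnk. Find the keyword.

Subtract each crib letter from the matching ciphertext letter (mod 26):
d(3)−r(17)=-14≡12 → m
s(18)−n(13)=5 → f
a(0)−k(10)=-10≡16 → q

mfq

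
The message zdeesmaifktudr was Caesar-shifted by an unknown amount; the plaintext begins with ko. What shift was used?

15

From the crib: z(25)−k(10)=15, so the shift is 15.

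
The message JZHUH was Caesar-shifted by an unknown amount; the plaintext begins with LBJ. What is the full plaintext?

From the crib: J(9)−L(11)=-2≡24, so the shift is 24.
Subtract 24 from each ciphertext letter:
J(9): 9−24=-15≡11 → L
Z(25): 25−24=1 → B
H(7): 7−24=-17≡9 → J
U(20): 20−24=-4≡22 → W
H(7): 7−24=-17≡9 → J

LBJWJ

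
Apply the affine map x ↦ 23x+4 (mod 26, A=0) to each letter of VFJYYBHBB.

TPDKKBJBB

V(21): 23·21+4=487≡19 → T
F(5): 23·5+4=119≡15 → P
J(9): 23·9+4=211≡3 → D
Y(24): 23·24+4=556≡10 → K
Y(24): 23·24+4=556≡10 → K
B(1): 23·1+4=27≡1 → B
H(7): 23·7+4=165≡9 → J
B(1): 23·1+4=27≡1 → B
B(1): 23·1+4=27≡1 → B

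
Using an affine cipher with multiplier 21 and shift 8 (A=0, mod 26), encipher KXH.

KXZ

K(10): 21·10+8=218≡10 → K
X(23): 21·23+8=491≡23 → X
H(7): 21·7+8=155≡25 → Z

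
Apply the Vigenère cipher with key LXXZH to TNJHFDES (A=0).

Repeat the key across the message: LXXZHLXX
T(19)+L(11): 30≡4 → E
N(13)+X(23): 36≡10 → K
J(9)+X(23): 32≡6 → G
H(7)+Z(25): 32≡6 → G
F(5)+H(7): 12 → M
D(3)+L(11): 14 → O
E(4)+X(23): 27≡1 → B
S(18)+X(23): 41≡15 → P

EKGGMOBP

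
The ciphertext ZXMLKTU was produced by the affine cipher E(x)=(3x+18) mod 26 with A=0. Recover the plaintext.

LTYPGJS

The inverse of 3 mod 26 is 9, since 3·9=27≡1. Apply D(y)=9·(y−18) mod 26:
Z(25): 9·(25−18)=63≡11 → L
X(23): 9·(23−18)=45≡19 → T
M(12): 9·(12−18)=-54≡24 → Y
L(11): 9·(11−18)=-63≡15 → P
K(10): 9·(10−18)=-72≡6 → G
T(19): 9·(19−18)=9 → J
U(20): 9·(20−18)=18 → S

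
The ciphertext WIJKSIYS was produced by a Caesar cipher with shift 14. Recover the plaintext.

IUVWEUKE

W(22): 22−14=8 → I
I(8): 8−14=-6≡20 → U
J(9): 9−14=-5≡21 → V
K(10): 10−14=-4≡22 → W
S(18): 18−14=4 → E
I(8): 8−14=-6≡20 → U
Y(24): 24−14=10 → K
S(18): 18−14=4 → E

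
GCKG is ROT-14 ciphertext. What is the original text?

SOWS

G(6): 6−14=-8≡18 → S
C(2): 2−14=-12≡14 → O
K(10): 10−14=-4≡22 → W
G(6): 6−14=-8≡18 → S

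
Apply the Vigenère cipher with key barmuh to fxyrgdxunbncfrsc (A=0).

gxpdakyuenhjgrjo

Repeat the key across the message: barmuhbarmuhbarm
f(5)+b(1): 6 → g
x(23)+a(0): 23 → x
y(24)+r(17): 41≡15 → p
r(17)+m(12): 29≡3 → d
g(6)+u(20): 26≡0 → a
d(3)+h(7): 10 → k
x(23)+b(1): 24 → y
u(20)+a(0): 20 → u
n(13)+r(17): 30≡4 → e
b(1)+m(12): 13 → n
n(13)+u(20): 33≡7 → h
c(2)+h(7): 9 → j
f(5)+b(1): 6 → g
r(17)+a(0): 17 → r
s(18)+r(17): 35≡9 → j
c(2)+m(12): 14 → o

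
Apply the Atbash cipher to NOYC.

MLBX

N(13) → M(12)
O(14) → L(11)
Y(24) → B(1)
C(2) → X(23)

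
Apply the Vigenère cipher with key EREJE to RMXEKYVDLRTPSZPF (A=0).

Repeat the key across the message: EREJEEREJEEREJEE
R(17)+E(4): 21 → V
M(12)+R(17): 29≡3 → D
X(23)+E(4): 27≡1 → B
E(4)+J(9): 13 → N
K(10)+E(4): 14 → O
Y(24)+E(4): 28≡2 → C
V(21)+R(17): 38≡12 → M
D(3)+E(4): 7 → H
L(11)+J(9): 20 → U
R(17)+E(4): 21 → V
T(19)+E(4): 23 → X
P(15)+R(17): 32≡6 → G
S(18)+E(4): 22 → W
Z(25)+J(9): 34≡8 → I
P(15)+E(4): 19 → T
F(5)+E(4): 9 → J

VDBNOCMHUVXGWITJ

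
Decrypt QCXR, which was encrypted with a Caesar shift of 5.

LXSM

Q(16): 16−5=11 → L
C(2): 2−5=-3≡23 → X
X(23): 23−5=18 → S
R(17): 17−5=12 → M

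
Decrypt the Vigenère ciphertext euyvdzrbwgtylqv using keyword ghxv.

ynbaxsugqzwdfjy

Repeat the key across the ciphertext: ghxvghxvghxvghx
e(4)−g(6): -2≡24 → y
u(20)−h(7): 13 → n
y(24)−x(23): 1 → b
v(21)−v(21): 0 → a
d(3)−g(6): -3≡23 → x
z(25)−h(7): 18 → s
r(17)−x(23): -6≡20 → u
b(1)−v(21): -20≡6 → g
w(22)−g(6): 16 → q
g(6)−h(7): -1≡25 → z
t(19)−x(23): -4≡22 → w
y(24)−v(21): 3 → d
l(11)−g(6): 5 → f
q(16)−h(7): 9 → j
v(21)−x(23): -2≡24 → y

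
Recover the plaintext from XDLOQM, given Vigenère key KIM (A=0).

Repeat the key across the ciphertext: KIMKIM
X(23)−K(10): 13 → N
D(3)−I(8): -5≡21 → V
L(11)−M(12): -1≡25 → Z
O(14)−K(10): 4 → E
Q(16)−I(8): 8 → I
M(12)−M(12): 0 → A

NVZEIA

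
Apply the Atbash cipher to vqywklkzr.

v(21) → e(4)
q(16) → j(9)
y(24) → b(1)
w(22) → d(3)
k(10) → p(15)
l(11) → o(14)
k(10) → p(15)
z(25) → a(0)
r(17) → i(8)

ejbdpopai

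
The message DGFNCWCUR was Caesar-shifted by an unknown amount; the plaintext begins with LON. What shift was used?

18

From the crib: D(3)−L(11)=-8≡18, so the shift is 18.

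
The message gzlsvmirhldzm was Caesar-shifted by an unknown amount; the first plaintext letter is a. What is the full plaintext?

atfmpgclbfxtg

From the crib: g(6)−a(0)=6, so the shift is 6.
Subtract 6 from each ciphertext letter:
g(6): 6−6=0 → a
z(25): 25−6=19 → t
l(11): 11−6=5 → f
s(18): 18−6=12 → m
v(21): 21−6=15 → p
m(12): 12−6=6 → g
i(8): 8−6=2 → c
r(17): 17−6=11 → l
h(7): 7−6=1 → b
l(11): 11−6=5 → f
d(3): 3−6=-3≡23 → x
z(25): 25−6=19 → t
m(12): 12−6=6 → g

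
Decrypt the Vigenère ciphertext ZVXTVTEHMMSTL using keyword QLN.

JKKDKGOWZWHGV

Repeat the key across the ciphertext: QLNQLNQLNQLNQ
Z(25)−Q(16): 9 → J
V(21)−L(11): 10 → K
X(23)−N(13): 10 → K
T(19)−Q(16): 3 → D
V(21)−L(11): 10 → K
T(19)−N(13): 6 → G
E(4)−Q(16): -12≡14 → O
H(7)−L(11): -4≡22 → W
M(12)−N(13): -1≡25 → Z
M(12)−Q(16): -4≡22 → W
S(18)−L(11): 7 → H
T(19)−N(13): 6 → G
L(11)−Q(16): -5≡21 → V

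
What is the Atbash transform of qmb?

jny

q(16) → j(9)
m(12) → n(13)
b(1) → y(24)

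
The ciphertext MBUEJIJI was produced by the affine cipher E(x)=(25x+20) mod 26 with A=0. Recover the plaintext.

The inverse of 25 mod 26 is 25, since 25·25=625≡1. Apply D(y)=25·(y−20) mod 26:
M(12): 25·(12−20)=-200≡8 → I
B(1): 25·(1−20)=-475≡19 → T
U(20): 25·(20−20)=0 → A
E(4): 25·(4−20)=-400≡16 → Q
J(9): 25·(9−20)=-275≡11 → L
I(8): 25·(8−20)=-300≡12 → M
J(9): 25·(9−20)=-275≡11 → L
I(8): 25·(8−20)=-300≡12 → M

ITAQLMLM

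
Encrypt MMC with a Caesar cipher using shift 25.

M(12): 12+25=37≡11 → L
M(12): 12+25=37≡11 → L
C(2): 2+25=27≡1 → B

LLB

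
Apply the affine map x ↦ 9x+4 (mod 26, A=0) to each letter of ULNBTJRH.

CZRNTHBP

U(20): 9·20+4=184≡2 → C
L(11): 9·11+4=103≡25 → Z
N(13): 9·13+4=121≡17 → R
B(1): 9·1+4=13 → N
T(19): 9·19+4=175≡19 → T
J(9): 9·9+4=85≡7 → H
R(17): 9·17+4=157≡1 → B
H(7): 9·7+4=67≡15 → P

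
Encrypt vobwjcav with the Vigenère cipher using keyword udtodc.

prukmeuy

Repeat the key across the message: udtodcud
v(21)+u(20): 41≡15 → p
o(14)+d(3): 17 → r
b(1)+t(19): 20 → u
w(22)+o(14): 36≡10 → k
j(9)+d(3): 12 → m
c(2)+c(2): 4 → e
a(0)+u(20): 20 → u
v(21)+d(3): 24 → y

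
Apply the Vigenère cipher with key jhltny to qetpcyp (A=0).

Repeat the key across the message: jhltnyj
q(16)+j(9): 25 → z
e(4)+h(7): 11 → l
t(19)+l(11): 30≡4 → e
p(15)+t(19): 34≡8 → i
c(2)+n(13): 15 → p
y(24)+y(24): 48≡22 → w
p(15)+j(9): 24 → y

zleipwy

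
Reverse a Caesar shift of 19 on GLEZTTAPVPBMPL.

NSLGAAHWCWITWS

G(6): 6−19=-13≡13 → N
L(11): 11−19=-8≡18 → S
E(4): 4−19=-15≡11 → L
Z(25): 25−19=6 → G
T(19): 19−19=0 → A
T(19): 19−19=0 → A
A(0): 0−19=-19≡7 → H
P(15): 15−19=-4≡22 → W
V(21): 21−19=2 → C
P(15): 15−19=-4≡22 → W
B(1): 1−19=-18≡8 → I
M(12): 12−19=-7≡19 → T
P(15): 15−19=-4≡22 → W
L(11): 11−19=-8≡18 → S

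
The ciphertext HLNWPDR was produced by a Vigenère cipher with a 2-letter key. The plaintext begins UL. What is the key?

NA

Subtract each crib letter from the matching ciphertext letter (mod 26):
H(7)−U(20)=-13≡13 → N
L(11)−L(11)=0 → A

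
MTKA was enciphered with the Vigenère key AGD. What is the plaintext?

Repeat the key across the ciphertext: AGDA
M(12)−A(0): 12 → M
T(19)−G(6): 13 → N
K(10)−D(3): 7 → H
A(0)−A(0): 0 → A

MNHA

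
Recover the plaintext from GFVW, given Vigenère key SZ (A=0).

OGDX

Repeat the key across the ciphertext: SZSZ
G(6)−S(18): -12≡14 → O
F(5)−Z(25): -20≡6 → G
V(21)−S(18): 3 → D
W(22)−Z(25): -3≡23 → X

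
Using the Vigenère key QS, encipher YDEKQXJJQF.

Repeat the key across the message: QSQSQSQSQS
Y(24)+Q(16): 40≡14 → O
D(3)+S(18): 21 → V
E(4)+Q(16): 20 → U
K(10)+S(18): 28≡2 → C
Q(16)+Q(16): 32≡6 → G
X(23)+S(18): 41≡15 → P
J(9)+Q(16): 25 → Z
J(9)+S(18): 27≡1 → B
Q(16)+Q(16): 32≡6 → G
F(5)+S(18): 23 → X

OVUCGPZBGX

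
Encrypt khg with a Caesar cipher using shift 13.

xut

k(10): 10+13=23 → x
h(7): 7+13=20 → u
g(6): 6+13=19 → t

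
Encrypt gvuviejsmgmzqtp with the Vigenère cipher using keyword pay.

vvskicyskvmxftn

Repeat the key across the message: paypaypaypaypay
g(6)+p(15): 21 → v
v(21)+a(0): 21 → v
u(20)+y(24): 44≡18 → s
v(21)+p(15): 36≡10 → k
i(8)+a(0): 8 → i
e(4)+y(24): 28≡2 → c
j(9)+p(15): 24 → y
s(18)+a(0): 18 → s
m(12)+y(24): 36≡10 → k
g(6)+p(15): 21 → v
m(12)+a(0): 12 → m
z(25)+y(24): 49≡23 → x
q(16)+p(15): 31≡5 → f
t(19)+a(0): 19 → t
p(15)+y(24): 39≡13 → n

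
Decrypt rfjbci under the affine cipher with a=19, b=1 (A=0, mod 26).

The inverse of 19 mod 26 is 11, since 19·11=209≡1. Apply D(y)=11·(y−1) mod 26:
r(17): 11·(17−1)=176≡20 → u
f(5): 11·(5−1)=44≡18 → s
j(9): 11·(9−1)=88≡10 → k
b(1): 11·(1−1)=0 → a
c(2): 11·(2−1)=11 → l
i(8): 11·(8−1)=77≡25 → z

uskalz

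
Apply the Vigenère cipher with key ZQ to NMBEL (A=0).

MCAUK

Repeat the key across the message: ZQZQZ
N(13)+Z(25): 38≡12 → M
M(12)+Q(16): 28≡2 → C
B(1)+Z(25): 26≡0 → A
E(4)+Q(16): 20 → U
L(11)+Z(25): 36≡10 → K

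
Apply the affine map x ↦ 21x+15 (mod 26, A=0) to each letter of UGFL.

TLQM

U(20): 21·20+15=435≡19 → T
G(6): 21·6+15=141≡11 → L
F(5): 21·5+15=120≡16 → Q
L(11): 21·11+15=246≡12 → M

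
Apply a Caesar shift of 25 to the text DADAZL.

CZCZYK

D(3): 3+25=28≡2 → C
A(0): 0+25=25 → Z
D(3): 3+25=28≡2 → C
A(0): 0+25=25 → Z
Z(25): 25+25=50≡24 → Y
L(11): 11+25=36≡10 → K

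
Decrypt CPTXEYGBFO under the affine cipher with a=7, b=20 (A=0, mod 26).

The inverse of 7 mod 26 is 15, since 7·15=105≡1. Apply D(y)=15·(y−20) mod 26:
C(2): 15·(2−20)=-270≡16 → Q
P(15): 15·(15−20)=-75≡3 → D
T(19): 15·(19−20)=-15≡11 → L
X(23): 15·(23−20)=45≡19 → T
E(4): 15·(4−20)=-240≡20 → U
Y(24): 15·(24−20)=60≡8 → I
G(6): 15·(6−20)=-210≡24 → Y
B(1): 15·(1−20)=-285≡1 → B
F(5): 15·(5−20)=-225≡9 → J
O(14): 15·(14−20)=-90≡14 → O

QDLTUIYBJO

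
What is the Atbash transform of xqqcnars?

x(23) → c(2)
q(16) → j(9)
q(16) → j(9)
c(2) → x(23)
n(13) → m(12)
a(0) → z(25)
r(17) → i(8)
s(18) → h(7)

cjjxmzih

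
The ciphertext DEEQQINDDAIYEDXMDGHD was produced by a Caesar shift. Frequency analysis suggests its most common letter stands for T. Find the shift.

10

The most frequent ciphertext letter is D (appears 6 times).
D is position 3; T is position 19.
Shift = -16≡10.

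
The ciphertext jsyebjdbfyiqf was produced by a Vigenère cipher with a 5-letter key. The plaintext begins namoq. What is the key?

wsmql

Subtract each crib letter from the matching ciphertext letter (mod 26):
j(9)−n(13)=-4≡22 → w
s(18)−a(0)=18 → s
y(24)−m(12)=12 → m
e(4)−o(14)=-10≡16 → q
b(1)−q(16)=-15≡11 → l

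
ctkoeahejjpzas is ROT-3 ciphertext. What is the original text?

zqhlbxebggmwxp

c(2): 2−3=-1≡25 → z
t(19): 19−3=16 → q
k(10): 10−3=7 → h
o(14): 14−3=11 → l
e(4): 4−3=1 → b
a(0): 0−3=-3≡23 → x
h(7): 7−3=4 → e
e(4): 4−3=1 → b
j(9): 9−3=6 → g
j(9): 9−3=6 → g
p(15): 15−3=12 → m
z(25): 25−3=22 → w
a(0): 0−3=-3≡23 → x
s(18): 18−3=15 → p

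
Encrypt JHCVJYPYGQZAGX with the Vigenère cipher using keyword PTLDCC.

Repeat the key across the message: PTLDCCPTLDCCPT
J(9)+P(15): 24 → Y
H(7)+T(19): 26≡0 → A
C(2)+L(11): 13 → N
V(21)+D(3): 24 → Y
J(9)+C(2): 11 → L
Y(24)+C(2): 26≡0 → A
P(15)+P(15): 30≡4 → E
Y(24)+T(19): 43≡17 → R
G(6)+L(11): 17 → R
Q(16)+D(3): 19 → T
Z(25)+C(2): 27≡1 → B
A(0)+C(2): 2 → C
G(6)+P(15): 21 → V
X(23)+T(19): 42≡16 → Q

YANYLAERRTBCVQ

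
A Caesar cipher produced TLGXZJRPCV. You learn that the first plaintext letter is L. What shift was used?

From the crib: T(19)−L(11)=8, so the shift is 8.

8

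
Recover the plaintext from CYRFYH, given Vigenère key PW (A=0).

Repeat the key across the ciphertext: PWPWPW
C(2)−P(15): -13≡13 → N
Y(24)−W(22): 2 → C
R(17)−P(15): 2 → C
F(5)−W(22): -17≡9 → J
Y(24)−P(15): 9 → J
H(7)−W(22): -15≡11 → L

NCCJJL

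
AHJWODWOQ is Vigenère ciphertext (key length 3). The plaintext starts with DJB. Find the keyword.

Subtract each crib letter from the matching ciphertext letter (mod 26):
A(0)−D(3)=-3≡23 → X
H(7)−J(9)=-2≡24 → Y
J(9)−B(1)=8 → I

XYI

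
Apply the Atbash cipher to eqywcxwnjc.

e(4) → v(21)
q(16) → j(9)
y(24) → b(1)
w(22) → d(3)
c(2) → x(23)
x(23) → c(2)
w(22) → d(3)
n(13) → m(12)
j(9) → q(16)
c(2) → x(23)

vjbdxcdmqx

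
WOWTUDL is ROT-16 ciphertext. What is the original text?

W(22): 22−16=6 → G
O(14): 14−16=-2≡24 → Y
W(22): 22−16=6 → G
T(19): 19−16=3 → D
U(20): 20−16=4 → E
D(3): 3−16=-13≡13 → N
L(11): 11−16=-5≡21 → V

GYGDENV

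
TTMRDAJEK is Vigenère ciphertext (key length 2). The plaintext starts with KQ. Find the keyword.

Subtract each crib letter from the matching ciphertext letter (mod 26):
T(19)−K(10)=9 → J
T(19)−Q(16)=3 → D

JD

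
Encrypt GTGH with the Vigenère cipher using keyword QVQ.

WOWX

Repeat the key across the message: QVQQ
G(6)+Q(16): 22 → W
T(19)+V(21): 40≡14 → O
G(6)+Q(16): 22 → W
H(7)+Q(16): 23 → X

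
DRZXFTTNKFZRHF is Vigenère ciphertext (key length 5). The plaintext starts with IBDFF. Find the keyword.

Subtract each crib letter from the matching ciphertext letter (mod 26):
D(3)−I(8)=-5≡21 → V
R(17)−B(1)=16 → Q
Z(25)−D(3)=22 → W
X(23)−F(5)=18 → S
F(5)−F(5)=0 → A

VQWSA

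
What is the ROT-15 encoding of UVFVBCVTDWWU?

U(20): 20+15=35≡9 → J
V(21): 21+15=36≡10 → K
F(5): 5+15=20 → U
V(21): 21+15=36≡10 → K
B(1): 1+15=16 → Q
C(2): 2+15=17 → R
V(21): 21+15=36≡10 → K
T(19): 19+15=34≡8 → I
D(3): 3+15=18 → S
W(22): 22+15=37≡11 → L
W(22): 22+15=37≡11 → L
U(20): 20+15=35≡9 → J

JKUKQRKISLLJ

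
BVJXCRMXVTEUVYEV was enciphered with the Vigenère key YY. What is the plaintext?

DXLZETOZXVGWXAGX

Repeat the key across the ciphertext: YYYYYYYYYYYYYYYY
B(1)−Y(24): -23≡3 → D
V(21)−Y(24): -3≡23 → X
J(9)−Y(24): -15≡11 → L
X(23)−Y(24): -1≡25 → Z
C(2)−Y(24): -22≡4 → E
R(17)−Y(24): -7≡19 → T
M(12)−Y(24): -12≡14 → O
X(23)−Y(24): -1≡25 → Z
V(21)−Y(24): -3≡23 → X
T(19)−Y(24): -5≡21 → V
E(4)−Y(24): -20≡6 → G
U(20)−Y(24): -4≡22 → W
V(21)−Y(24): -3≡23 → X
Y(24)−Y(24): 0 → A
E(4)−Y(24): -20≡6 → G
V(21)−Y(24): -3≡23 → X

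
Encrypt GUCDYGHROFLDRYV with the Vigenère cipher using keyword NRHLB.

Repeat the key across the message: NRHLBNRHLBNRHLB
G(6)+N(13): 19 → T
U(20)+R(17): 37≡11 → L
C(2)+H(7): 9 → J
D(3)+L(11): 14 → O
Y(24)+B(1): 25 → Z
G(6)+N(13): 19 → T
H(7)+R(17): 24 → Y
R(17)+H(7): 24 → Y
O(14)+L(11): 25 → Z
F(5)+B(1): 6 → G
L(11)+N(13): 24 → Y
D(3)+R(17): 20 → U
R(17)+H(7): 24 → Y
Y(24)+L(11): 35≡9 → J
V(21)+B(1): 22 → W

TLJOZTYYZGYUYJW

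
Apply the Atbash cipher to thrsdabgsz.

gsihwzytha

t(19) → g(6)
h(7) → s(18)
r(17) → i(8)
s(18) → h(7)
d(3) → w(22)
a(0) → z(25)
b(1) → y(24)
g(6) → t(19)
s(18) → h(7)
z(25) → a(0)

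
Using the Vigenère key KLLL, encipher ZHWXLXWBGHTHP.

JSHIVIHMQSESZ

Repeat the key across the message: KLLLKLLLKLLLK
Z(25)+K(10): 35≡9 → J
H(7)+L(11): 18 → S
W(22)+L(11): 33≡7 → H
X(23)+L(11): 34≡8 → I
L(11)+K(10): 21 → V
X(23)+L(11): 34≡8 → I
W(22)+L(11): 33≡7 → H
B(1)+L(11): 12 → M
G(6)+K(10): 16 → Q
H(7)+L(11): 18 → S
T(19)+L(11): 30≡4 → E
H(7)+L(11): 18 → S
P(15)+K(10): 25 → Z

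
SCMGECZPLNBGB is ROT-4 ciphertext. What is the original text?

OYICAYVLHJXCX

S(18): 18−4=14 → O
C(2): 2−4=-2≡24 → Y
M(12): 12−4=8 → I
G(6): 6−4=2 → C
E(4): 4−4=0 → A
C(2): 2−4=-2≡24 → Y
Z(25): 25−4=21 → V
P(15): 15−4=11 → L
L(11): 11−4=7 → H
N(13): 13−4=9 → J
B(1): 1−4=-3≡23 → X
G(6): 6−4=2 → C
B(1): 1−4=-3≡23 → X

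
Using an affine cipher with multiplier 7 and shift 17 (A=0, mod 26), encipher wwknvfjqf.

ppjeiacza

w(22): 7·22+17=171≡15 → p
w(22): 7·22+17=171≡15 → p
k(10): 7·10+17=87≡9 → j
n(13): 7·13+17=108≡4 → e
v(21): 7·21+17=164≡8 → i
f(5): 7·5+17=52≡0 → a
j(9): 7·9+17=80≡2 → c
q(16): 7·16+17=129≡25 → z
f(5): 7·5+17=52≡0 → a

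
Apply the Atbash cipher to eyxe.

vbcv

e(4) → v(21)
y(24) → b(1)
x(23) → c(2)
e(4) → v(21)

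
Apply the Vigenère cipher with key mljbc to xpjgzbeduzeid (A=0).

jashbnpmvbqtm

Repeat the key across the message: mljbcmljbcmlj
x(23)+m(12): 35≡9 → j
p(15)+l(11): 26≡0 → a
j(9)+j(9): 18 → s
g(6)+b(1): 7 → h
z(25)+c(2): 27≡1 → b
b(1)+m(12): 13 → n
e(4)+l(11): 15 → p
d(3)+j(9): 12 → m
u(20)+b(1): 21 → v
z(25)+c(2): 27≡1 → b
e(4)+m(12): 16 → q
i(8)+l(11): 19 → t
d(3)+j(9): 12 → m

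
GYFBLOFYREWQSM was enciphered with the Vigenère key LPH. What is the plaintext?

VJYQWHUJKTHJHX

Repeat the key across the ciphertext: LPHLPHLPHLPHLP
G(6)−L(11): -5≡21 → V
Y(24)−P(15): 9 → J
F(5)−H(7): -2≡24 → Y
B(1)−L(11): -10≡16 → Q
L(11)−P(15): -4≡22 → W
O(14)−H(7): 7 → H
F(5)−L(11): -6≡20 → U
Y(24)−P(15): 9 → J
R(17)−H(7): 10 → K
E(4)−L(11): -7≡19 → T
W(22)−P(15): 7 → H
Q(16)−H(7): 9 → J
S(18)−L(11): 7 → H
M(12)−P(15): -3≡23 → X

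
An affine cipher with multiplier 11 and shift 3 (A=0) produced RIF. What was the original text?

The inverse of 11 mod 26 is 19, since 11·19=209≡1. Apply D(y)=19·(y−3) mod 26:
R(17): 19·(17−3)=266≡6 → G
I(8): 19·(8−3)=95≡17 → R
F(5): 19·(5−3)=38≡12 → M

GRM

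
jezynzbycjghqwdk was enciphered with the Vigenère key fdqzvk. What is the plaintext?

Repeat the key across the ciphertext: fdqzvkfdqzvkfdqz
j(9)−f(5): 4 → e
e(4)−d(3): 1 → b
z(25)−q(16): 9 → j
y(24)−z(25): -1≡25 → z
n(13)−v(21): -8≡18 → s
z(25)−k(10): 15 → p
b(1)−f(5): -4≡22 → w
y(24)−d(3): 21 → v
c(2)−q(16): -14≡12 → m
j(9)−z(25): -16≡10 → k
g(6)−v(21): -15≡11 → l
h(7)−k(10): -3≡23 → x
q(16)−f(5): 11 → l
w(22)−d(3): 19 → t
d(3)−q(16): -13≡13 → n
k(10)−z(25): -15≡11 → l

ebjzspwvmklxltnl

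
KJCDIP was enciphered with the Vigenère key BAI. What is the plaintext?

JJUCIH

Repeat the key across the ciphertext: BAIBAI
K(10)−B(1): 9 → J
J(9)−A(0): 9 → J
C(2)−I(8): -6≡20 → U
D(3)−B(1): 2 → C
I(8)−A(0): 8 → I
P(15)−I(8): 7 → H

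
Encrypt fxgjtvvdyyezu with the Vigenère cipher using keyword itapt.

nqgymdodnrmsu

Repeat the key across the message: itaptitaptita
f(5)+i(8): 13 → n
x(23)+t(19): 42≡16 → q
g(6)+a(0): 6 → g
j(9)+p(15): 24 → y
t(19)+t(19): 38≡12 → m
v(21)+i(8): 29≡3 → d
v(21)+t(19): 40≡14 → o
d(3)+a(0): 3 → d
y(24)+p(15): 39≡13 → n
y(24)+t(19): 43≡17 → r
e(4)+i(8): 12 → m
z(25)+t(19): 44≡18 → s
u(20)+a(0): 20 → u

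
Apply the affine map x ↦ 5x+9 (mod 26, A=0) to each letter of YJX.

ZCU

Y(24): 5·24+9=129≡25 → Z
J(9): 5·9+9=54≡2 → C
X(23): 5·23+9=124≡20 → U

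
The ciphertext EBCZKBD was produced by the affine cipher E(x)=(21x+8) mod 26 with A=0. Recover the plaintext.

The inverse of 21 mod 26 is 5, since 21·5=105≡1. Apply D(y)=5·(y−8) mod 26:
E(4): 5·(4−8)=-20≡6 → G
B(1): 5·(1−8)=-35≡17 → R
C(2): 5·(2−8)=-30≡22 → W
Z(25): 5·(25−8)=85≡7 → H
K(10): 5·(10−8)=10 → K
B(1): 5·(1−8)=-35≡17 → R
D(3): 5·(3−8)=-25≡1 → B

GRWHKRB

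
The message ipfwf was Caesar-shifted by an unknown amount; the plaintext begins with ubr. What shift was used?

14

From the crib: i(8)−u(20)=-12≡14, so the shift is 14.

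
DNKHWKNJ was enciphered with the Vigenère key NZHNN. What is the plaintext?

QODUJXOC

Repeat the key across the ciphertext: NZHNNNZH
D(3)−N(13): -10≡16 → Q
N(13)−Z(25): -12≡14 → O
K(10)−H(7): 3 → D
H(7)−N(13): -6≡20 → U
W(22)−N(13): 9 → J
K(10)−N(13): -3≡23 → X
N(13)−Z(25): -12≡14 → O
J(9)−H(7): 2 → C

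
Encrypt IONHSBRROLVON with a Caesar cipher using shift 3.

LRQKVEUUROYRQ

I(8): 8+3=11 → L
O(14): 14+3=17 → R
N(13): 13+3=16 → Q
H(7): 7+3=10 → K
S(18): 18+3=21 → V
B(1): 1+3=4 → E
R(17): 17+3=20 → U
R(17): 17+3=20 → U
O(14): 14+3=17 → R
L(11): 11+3=14 → O
V(21): 21+3=24 → Y
O(14): 14+3=17 → R
N(13): 13+3=16 → Q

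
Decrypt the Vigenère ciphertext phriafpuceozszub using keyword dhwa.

mavixytuzxszpsyb

Repeat the key across the ciphertext: dhwadhwadhwadhwa
p(15)−d(3): 12 → m
h(7)−h(7): 0 → a
r(17)−w(22): -5≡21 → v
i(8)−a(0): 8 → i
a(0)−d(3): -3≡23 → x
f(5)−h(7): -2≡24 → y
p(15)−w(22): -7≡19 → t
u(20)−a(0): 20 → u
c(2)−d(3): -1≡25 → z
e(4)−h(7): -3≡23 → x
o(14)−w(22): -8≡18 → s
z(25)−a(0): 25 → z
s(18)−d(3): 15 → p
z(25)−h(7): 18 → s
u(20)−w(22): -2≡24 → y
b(1)−a(0): 1 → b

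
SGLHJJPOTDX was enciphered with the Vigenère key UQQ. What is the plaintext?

Repeat the key across the ciphertext: UQQUQQUQQUQ
S(18)−U(20): -2≡24 → Y
G(6)−Q(16): -10≡16 → Q
L(11)−Q(16): -5≡21 → V
H(7)−U(20): -13≡13 → N
J(9)−Q(16): -7≡19 → T
J(9)−Q(16): -7≡19 → T
P(15)−U(20): -5≡21 → V
O(14)−Q(16): -2≡24 → Y
T(19)−Q(16): 3 → D
D(3)−U(20): -17≡9 → J
X(23)−Q(16): 7 → H

YQVNTTVYDJH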